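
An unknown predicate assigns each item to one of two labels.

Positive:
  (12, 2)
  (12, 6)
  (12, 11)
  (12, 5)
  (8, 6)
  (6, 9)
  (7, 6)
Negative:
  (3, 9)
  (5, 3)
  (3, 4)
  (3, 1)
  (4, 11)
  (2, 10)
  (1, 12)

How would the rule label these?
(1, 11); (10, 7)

Negative, Positive

The pattern is that an item is 'Positive' exactly when: first ≥ 6.
Negative: (1, 11), since first 1. Positive: (10, 7), since first 10.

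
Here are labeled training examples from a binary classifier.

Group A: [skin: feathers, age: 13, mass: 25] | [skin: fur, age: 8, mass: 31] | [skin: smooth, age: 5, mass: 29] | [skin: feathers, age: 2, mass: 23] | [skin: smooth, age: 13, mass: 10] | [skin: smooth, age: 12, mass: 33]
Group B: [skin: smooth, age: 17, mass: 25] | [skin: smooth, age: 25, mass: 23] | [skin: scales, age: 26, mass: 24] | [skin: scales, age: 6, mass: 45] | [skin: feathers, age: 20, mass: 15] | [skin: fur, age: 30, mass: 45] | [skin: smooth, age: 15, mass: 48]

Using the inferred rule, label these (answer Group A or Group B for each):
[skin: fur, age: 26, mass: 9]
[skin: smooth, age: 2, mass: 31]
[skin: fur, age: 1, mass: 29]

The rule appears to be: age ≤ 13 AND mass ≤ 33.

Group B, Group A, Group A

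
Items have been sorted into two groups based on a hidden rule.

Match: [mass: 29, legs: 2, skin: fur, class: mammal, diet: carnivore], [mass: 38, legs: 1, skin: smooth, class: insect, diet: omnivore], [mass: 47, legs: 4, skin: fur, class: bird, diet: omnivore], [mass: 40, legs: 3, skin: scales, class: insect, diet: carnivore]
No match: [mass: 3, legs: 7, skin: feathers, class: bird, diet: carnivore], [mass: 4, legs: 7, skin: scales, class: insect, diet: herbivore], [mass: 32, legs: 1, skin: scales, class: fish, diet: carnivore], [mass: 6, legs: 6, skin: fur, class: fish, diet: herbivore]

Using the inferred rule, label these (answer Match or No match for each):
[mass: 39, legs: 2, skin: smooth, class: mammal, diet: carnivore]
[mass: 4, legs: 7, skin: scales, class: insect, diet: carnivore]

Every 'Match' example satisfies: class is mammal OR mass ≥ 38. None of the 'No match' examples do.
[mass: 39, legs: 2, skin: smooth, class: mammal, diet: carnivore]: Match (class is mammal, mass = 39).
[mass: 4, legs: 7, skin: scales, class: insect, diet: carnivore]: No match (class is insect, mass = 4).

Match, No match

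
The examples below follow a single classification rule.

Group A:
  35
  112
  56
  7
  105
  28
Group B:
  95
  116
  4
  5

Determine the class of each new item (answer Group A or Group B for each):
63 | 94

Group A, Group B

All 'Group A' examples share one property — multiple of 7 — and every 'Group B' example lacks it.
63: Group A (63 = 7·9).
94: Group B (94 = 7·13 + 3).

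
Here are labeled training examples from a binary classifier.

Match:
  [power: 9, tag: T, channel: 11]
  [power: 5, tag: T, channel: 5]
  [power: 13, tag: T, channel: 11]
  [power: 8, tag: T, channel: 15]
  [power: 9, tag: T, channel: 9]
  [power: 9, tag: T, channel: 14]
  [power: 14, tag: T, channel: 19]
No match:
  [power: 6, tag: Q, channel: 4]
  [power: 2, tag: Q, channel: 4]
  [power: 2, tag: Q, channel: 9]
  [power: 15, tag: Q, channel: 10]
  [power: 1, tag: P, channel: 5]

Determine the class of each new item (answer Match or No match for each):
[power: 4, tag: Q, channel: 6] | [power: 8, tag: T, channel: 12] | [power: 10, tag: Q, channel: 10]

Looking at the examples, the only property every 'Match' case has and every 'No match' case lacks is: tag is T.
[power: 4, tag: Q, channel: 6]: tag is Q, fails the rule → No match. [power: 8, tag: T, channel: 12]: tag is T, passes → Match. [power: 10, tag: Q, channel: 10]: tag is Q, fails the rule → No match.

No match, Match, No match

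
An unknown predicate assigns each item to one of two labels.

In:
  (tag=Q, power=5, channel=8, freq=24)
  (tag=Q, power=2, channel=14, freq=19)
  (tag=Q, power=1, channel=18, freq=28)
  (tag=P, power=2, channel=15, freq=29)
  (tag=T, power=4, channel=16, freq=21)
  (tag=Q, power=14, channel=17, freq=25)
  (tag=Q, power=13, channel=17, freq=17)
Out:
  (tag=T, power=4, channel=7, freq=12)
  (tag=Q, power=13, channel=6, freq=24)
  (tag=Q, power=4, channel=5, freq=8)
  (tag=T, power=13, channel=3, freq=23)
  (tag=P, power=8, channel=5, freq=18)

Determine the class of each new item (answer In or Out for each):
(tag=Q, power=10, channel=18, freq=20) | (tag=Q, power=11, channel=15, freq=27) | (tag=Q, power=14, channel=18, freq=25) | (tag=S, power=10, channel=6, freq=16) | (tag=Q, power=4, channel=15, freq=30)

One predicate separates the groups cleanly: channel ≥ 8.

In, In, In, Out, In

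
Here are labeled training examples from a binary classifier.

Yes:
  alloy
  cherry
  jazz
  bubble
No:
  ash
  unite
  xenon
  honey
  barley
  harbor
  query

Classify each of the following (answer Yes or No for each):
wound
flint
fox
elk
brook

All 'Yes' examples share one property — has a double letter — and every 'No' example lacks it.
No: wound, since no doubled letter.
No: flint, since no doubled letter.
No: fox, since no doubled letter.
No: elk, since no doubled letter.
Yes: brook, since 'oo' doubled.

No, No, No, No, Yes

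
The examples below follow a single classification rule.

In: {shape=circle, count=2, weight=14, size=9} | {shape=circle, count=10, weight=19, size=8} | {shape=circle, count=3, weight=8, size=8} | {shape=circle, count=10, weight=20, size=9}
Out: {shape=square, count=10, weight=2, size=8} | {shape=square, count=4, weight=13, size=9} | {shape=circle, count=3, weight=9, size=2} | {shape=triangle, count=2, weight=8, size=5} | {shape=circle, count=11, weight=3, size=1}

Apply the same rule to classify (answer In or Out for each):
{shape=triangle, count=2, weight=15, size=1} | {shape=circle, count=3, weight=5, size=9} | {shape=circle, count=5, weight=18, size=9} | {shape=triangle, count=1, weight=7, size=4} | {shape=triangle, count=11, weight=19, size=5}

Out, In, In, Out, Out

The rule appears to be: shape is circle AND size ≥ 5.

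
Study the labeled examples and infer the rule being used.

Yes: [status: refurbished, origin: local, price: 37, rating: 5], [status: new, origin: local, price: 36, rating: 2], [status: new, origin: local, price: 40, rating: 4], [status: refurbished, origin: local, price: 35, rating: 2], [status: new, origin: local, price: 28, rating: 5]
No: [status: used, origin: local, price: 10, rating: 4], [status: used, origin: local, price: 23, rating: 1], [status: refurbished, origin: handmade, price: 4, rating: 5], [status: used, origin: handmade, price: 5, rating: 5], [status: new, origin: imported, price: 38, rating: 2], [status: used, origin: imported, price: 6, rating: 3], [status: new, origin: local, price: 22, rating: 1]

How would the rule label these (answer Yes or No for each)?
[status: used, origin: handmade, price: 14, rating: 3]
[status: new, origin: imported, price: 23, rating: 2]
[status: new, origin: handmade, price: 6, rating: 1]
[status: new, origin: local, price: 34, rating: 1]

No, No, No, Yes

The rule appears to be: origin is local AND price ≥ 28.
[status: used, origin: handmade, price: 14, rating: 3]: origin is handmade, price = 14, fails this test → No.
[status: new, origin: imported, price: 23, rating: 2]: origin is imported, price = 23, fails this test → No.
[status: new, origin: handmade, price: 6, rating: 1]: origin is handmade, price = 6, fails this test → No.
[status: new, origin: local, price: 34, rating: 1]: origin is local, price = 34, qualifies → Yes.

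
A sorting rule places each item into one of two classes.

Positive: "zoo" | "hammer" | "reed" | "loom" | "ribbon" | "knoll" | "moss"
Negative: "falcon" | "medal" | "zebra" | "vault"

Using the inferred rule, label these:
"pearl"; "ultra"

Negative, Negative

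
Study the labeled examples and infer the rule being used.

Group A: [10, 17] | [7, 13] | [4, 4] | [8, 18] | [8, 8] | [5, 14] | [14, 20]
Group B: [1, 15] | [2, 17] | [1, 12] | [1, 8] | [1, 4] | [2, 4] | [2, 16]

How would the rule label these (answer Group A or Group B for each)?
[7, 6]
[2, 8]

Group A, Group B

A rule that fits every label: first ≥ 4 — true of each 'Group A' example, false of each 'Group B' one.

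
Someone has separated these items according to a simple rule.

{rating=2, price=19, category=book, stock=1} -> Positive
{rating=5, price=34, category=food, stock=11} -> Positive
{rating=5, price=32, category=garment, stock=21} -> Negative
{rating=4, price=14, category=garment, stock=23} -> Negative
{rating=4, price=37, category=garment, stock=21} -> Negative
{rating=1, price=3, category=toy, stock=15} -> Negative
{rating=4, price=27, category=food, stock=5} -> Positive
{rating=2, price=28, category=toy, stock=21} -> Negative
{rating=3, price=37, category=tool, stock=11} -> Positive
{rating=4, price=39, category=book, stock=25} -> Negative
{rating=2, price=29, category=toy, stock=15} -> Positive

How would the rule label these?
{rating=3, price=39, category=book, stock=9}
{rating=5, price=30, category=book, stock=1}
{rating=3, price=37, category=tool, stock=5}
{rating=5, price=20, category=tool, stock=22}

A rule that fits every label: stock ≤ 15 AND price ≥ 14 — true of each 'Positive' example, false of each 'Negative' one.

Positive, Positive, Positive, Negative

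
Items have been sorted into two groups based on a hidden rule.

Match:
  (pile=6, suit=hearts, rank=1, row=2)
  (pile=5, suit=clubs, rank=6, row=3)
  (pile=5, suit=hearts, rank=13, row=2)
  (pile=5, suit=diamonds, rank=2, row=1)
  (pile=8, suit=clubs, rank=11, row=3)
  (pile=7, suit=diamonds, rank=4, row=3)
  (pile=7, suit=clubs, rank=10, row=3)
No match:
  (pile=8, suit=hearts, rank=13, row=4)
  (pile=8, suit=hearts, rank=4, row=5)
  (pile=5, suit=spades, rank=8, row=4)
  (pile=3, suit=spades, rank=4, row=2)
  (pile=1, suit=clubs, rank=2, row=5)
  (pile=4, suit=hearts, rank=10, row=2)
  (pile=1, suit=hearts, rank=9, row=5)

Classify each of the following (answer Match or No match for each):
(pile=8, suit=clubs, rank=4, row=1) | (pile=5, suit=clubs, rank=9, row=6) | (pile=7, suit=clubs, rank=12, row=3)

Match, No match, Match

The rule appears to be: pile ≥ 5 AND row ≤ 3.
(pile=8, suit=clubs, rank=4, row=1) — pile = 8, row = 1, hence Match. (pile=5, suit=clubs, rank=9, row=6) — pile = 5, row = 6, hence No match. (pile=7, suit=clubs, rank=12, row=3) — pile = 7, row = 3, hence Match.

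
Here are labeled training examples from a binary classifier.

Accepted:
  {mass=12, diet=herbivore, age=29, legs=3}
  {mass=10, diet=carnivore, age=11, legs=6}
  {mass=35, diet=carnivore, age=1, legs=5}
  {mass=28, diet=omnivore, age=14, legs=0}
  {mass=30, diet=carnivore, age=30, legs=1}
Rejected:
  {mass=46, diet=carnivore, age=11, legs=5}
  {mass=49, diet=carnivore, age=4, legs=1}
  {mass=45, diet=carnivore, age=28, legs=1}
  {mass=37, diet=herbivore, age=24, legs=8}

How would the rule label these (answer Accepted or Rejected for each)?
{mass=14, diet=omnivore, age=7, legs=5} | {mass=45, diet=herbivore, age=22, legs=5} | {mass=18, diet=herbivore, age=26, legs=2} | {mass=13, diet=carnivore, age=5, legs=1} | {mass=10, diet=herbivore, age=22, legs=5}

Rule: mass ≤ 35. This holds for each 'Accepted' example and fails for each 'Rejected' one.
Accepted: {mass=14, diet=omnivore, age=7, legs=5}, since mass = 14.
Rejected: {mass=45, diet=herbivore, age=22, legs=5}, since mass = 45.
Accepted: {mass=18, diet=herbivore, age=26, legs=2}, since mass = 18.
Accepted: {mass=13, diet=carnivore, age=5, legs=1}, since mass = 13.
Accepted: {mass=10, diet=herbivore, age=22, legs=5}, since mass = 10.

Accepted, Rejected, Accepted, Accepted, Accepted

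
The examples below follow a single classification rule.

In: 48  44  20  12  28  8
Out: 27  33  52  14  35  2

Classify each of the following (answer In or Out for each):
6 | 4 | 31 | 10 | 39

Out, In, Out, Out, Out

'In' ⟺ multiple of 4 AND at most 48.
6: 6 = 4·1 + 2, 6 ≤ 48, fails the rule → Out.
4: 4 = 4·1, 4 ≤ 48, passes → In.
31: 31 = 4·7 + 3, 31 ≤ 48, fails the rule → Out.
10: 10 = 4·2 + 2, 10 ≤ 48, fails the rule → Out.
39: 39 = 4·9 + 3, 39 ≤ 48, fails the rule → Out.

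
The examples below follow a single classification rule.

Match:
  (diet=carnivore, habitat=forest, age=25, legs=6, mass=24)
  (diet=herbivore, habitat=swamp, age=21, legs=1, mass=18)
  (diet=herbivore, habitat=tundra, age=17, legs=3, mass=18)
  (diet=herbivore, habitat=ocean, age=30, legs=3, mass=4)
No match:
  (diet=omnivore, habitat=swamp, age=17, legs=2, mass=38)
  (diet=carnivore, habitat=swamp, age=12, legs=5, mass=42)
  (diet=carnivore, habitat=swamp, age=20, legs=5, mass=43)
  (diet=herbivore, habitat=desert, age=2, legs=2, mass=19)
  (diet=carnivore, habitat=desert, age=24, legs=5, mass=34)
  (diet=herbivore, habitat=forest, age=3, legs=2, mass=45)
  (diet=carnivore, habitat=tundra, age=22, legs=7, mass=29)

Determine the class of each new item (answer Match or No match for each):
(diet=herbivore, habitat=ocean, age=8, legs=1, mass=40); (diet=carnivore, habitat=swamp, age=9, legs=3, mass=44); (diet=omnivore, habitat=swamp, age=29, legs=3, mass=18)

No match, No match, Match

All 'Match' examples share one property — age ≥ 3 AND mass ≤ 24 — and every 'No match' example lacks it.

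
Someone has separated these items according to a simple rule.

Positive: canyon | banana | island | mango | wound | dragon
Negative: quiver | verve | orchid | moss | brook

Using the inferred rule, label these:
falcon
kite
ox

Comparing the two groups points to one rule — contains 'n'.
Positive: falcon, since has 'n'.
Negative: kite, since no 'n'.
Negative: ox, since no 'n'.

Positive, Negative, Negative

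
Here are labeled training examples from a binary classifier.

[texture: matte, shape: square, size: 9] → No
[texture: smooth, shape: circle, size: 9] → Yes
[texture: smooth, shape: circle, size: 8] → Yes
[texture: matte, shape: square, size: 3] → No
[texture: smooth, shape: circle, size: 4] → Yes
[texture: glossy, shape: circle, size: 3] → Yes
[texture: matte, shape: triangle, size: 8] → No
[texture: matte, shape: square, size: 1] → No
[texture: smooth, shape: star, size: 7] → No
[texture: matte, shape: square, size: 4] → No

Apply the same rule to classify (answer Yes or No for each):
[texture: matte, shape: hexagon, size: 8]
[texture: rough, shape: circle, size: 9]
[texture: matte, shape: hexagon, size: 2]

The distinguishing property — shape is circle — holds for all the 'Yes' cases and none of the 'No' cases.
[texture: matte, shape: hexagon, size: 8]: shape is hexagon — doesn't qualify, so No.
[texture: rough, shape: circle, size: 9]: shape is circle — checks out, so Yes.
[texture: matte, shape: hexagon, size: 2]: shape is hexagon — doesn't qualify, so No.

No, Yes, No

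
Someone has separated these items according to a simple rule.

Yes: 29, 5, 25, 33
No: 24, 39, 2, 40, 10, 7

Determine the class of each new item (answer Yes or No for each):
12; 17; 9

The pattern is that an item is 'Yes' exactly when: ≡ 1 (mod 4).

No, Yes, Yes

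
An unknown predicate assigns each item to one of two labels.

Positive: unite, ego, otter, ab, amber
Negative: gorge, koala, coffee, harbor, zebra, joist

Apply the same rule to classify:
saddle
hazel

Negative, Negative

All 'Positive' examples share one property — starts with a vowel — and every 'Negative' example lacks it.
saddle: starts with 's' — does not fit, so Negative.
hazel: starts with 'h' — does not fit, so Negative.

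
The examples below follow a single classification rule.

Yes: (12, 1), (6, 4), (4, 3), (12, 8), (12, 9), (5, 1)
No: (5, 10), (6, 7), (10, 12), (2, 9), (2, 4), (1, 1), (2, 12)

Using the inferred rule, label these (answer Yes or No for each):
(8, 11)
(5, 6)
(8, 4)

The common property of the 'Yes' items is: first > second. No 'No' item has it.

No, No, Yes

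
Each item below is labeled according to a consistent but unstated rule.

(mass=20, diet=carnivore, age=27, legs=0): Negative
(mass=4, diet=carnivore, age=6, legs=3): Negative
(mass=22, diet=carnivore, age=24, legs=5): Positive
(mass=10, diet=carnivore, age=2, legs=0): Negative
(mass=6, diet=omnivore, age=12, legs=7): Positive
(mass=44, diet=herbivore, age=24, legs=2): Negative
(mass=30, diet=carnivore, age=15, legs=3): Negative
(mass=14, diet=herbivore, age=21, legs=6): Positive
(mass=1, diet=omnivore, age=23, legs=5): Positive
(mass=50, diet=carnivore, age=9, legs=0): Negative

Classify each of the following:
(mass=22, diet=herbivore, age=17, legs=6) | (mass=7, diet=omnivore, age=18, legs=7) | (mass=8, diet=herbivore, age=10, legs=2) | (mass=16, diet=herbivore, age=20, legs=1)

The common property of the 'Positive' items is: legs ≥ 5. No 'Negative' item has it.
Positive: (mass=22, diet=herbivore, age=17, legs=6), since legs = 6. Positive: (mass=7, diet=omnivore, age=18, legs=7), since legs = 7. Negative: (mass=8, diet=herbivore, age=10, legs=2), since legs = 2. Negative: (mass=16, diet=herbivore, age=20, legs=1), since legs = 1.

Positive, Positive, Negative, Negative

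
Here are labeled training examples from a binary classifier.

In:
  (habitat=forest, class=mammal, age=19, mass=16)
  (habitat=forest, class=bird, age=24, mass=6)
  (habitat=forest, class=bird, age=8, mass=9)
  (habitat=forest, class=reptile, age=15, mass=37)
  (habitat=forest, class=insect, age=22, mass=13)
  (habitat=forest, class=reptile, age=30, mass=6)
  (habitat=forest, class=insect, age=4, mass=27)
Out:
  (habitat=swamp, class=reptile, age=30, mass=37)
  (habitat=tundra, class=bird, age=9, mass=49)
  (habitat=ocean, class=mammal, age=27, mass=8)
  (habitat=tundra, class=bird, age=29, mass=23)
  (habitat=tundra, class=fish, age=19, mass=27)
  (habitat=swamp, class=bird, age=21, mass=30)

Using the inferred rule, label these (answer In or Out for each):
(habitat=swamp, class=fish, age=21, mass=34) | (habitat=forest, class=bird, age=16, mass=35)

The classifier is using: habitat is forest.
(habitat=swamp, class=fish, age=21, mass=34): habitat is swamp — doesn't qualify, so Out. (habitat=forest, class=bird, age=16, mass=35): habitat is forest — satisfies this, so In.

Out, In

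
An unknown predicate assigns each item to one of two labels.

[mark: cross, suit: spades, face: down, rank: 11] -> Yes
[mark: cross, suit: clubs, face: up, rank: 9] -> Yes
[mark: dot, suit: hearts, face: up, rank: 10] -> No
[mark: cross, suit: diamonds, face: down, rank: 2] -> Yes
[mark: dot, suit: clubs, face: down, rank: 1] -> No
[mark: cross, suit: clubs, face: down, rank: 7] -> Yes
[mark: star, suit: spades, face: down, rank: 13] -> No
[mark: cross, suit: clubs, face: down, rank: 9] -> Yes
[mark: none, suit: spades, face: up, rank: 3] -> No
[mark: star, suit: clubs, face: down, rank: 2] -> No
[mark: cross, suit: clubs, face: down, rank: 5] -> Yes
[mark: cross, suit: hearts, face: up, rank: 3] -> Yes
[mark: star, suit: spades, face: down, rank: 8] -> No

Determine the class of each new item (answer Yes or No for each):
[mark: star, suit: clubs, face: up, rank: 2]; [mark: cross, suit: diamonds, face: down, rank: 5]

No, Yes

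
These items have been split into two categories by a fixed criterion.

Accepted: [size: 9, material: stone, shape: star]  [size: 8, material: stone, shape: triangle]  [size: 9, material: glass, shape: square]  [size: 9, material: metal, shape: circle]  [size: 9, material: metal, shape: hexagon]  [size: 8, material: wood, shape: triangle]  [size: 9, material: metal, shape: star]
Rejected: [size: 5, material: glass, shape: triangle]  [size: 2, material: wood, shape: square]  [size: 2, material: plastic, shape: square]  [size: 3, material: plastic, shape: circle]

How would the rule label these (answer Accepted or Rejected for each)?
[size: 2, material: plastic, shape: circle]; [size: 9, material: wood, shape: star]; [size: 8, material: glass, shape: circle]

Rejected, Accepted, Accepted

The classifier is using: size ≥ 8.
[size: 2, material: plastic, shape: circle] → size = 2 → Rejected.
[size: 9, material: wood, shape: star] → size = 9 → Accepted.
[size: 8, material: glass, shape: circle] → size = 8 → Accepted.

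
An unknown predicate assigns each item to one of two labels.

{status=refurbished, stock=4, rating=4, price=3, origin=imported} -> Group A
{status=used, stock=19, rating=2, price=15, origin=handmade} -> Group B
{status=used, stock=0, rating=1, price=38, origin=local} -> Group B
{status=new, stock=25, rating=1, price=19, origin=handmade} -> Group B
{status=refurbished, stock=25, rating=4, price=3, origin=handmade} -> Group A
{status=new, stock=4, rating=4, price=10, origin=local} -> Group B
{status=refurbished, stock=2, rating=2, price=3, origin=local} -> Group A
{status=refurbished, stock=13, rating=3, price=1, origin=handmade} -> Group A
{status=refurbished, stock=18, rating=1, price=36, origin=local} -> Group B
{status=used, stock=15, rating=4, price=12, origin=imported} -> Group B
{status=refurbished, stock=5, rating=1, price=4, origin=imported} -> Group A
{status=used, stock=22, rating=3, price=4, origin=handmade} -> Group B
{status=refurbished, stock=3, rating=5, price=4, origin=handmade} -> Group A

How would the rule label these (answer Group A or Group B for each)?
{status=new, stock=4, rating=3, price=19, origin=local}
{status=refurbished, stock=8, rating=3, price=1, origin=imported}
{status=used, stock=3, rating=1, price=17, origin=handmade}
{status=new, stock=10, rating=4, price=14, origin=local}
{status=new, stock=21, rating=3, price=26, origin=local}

The distinguishing property — status is refurbished AND price ≤ 4 — holds for all the 'Group A' cases and none of the 'Group B' cases.
{status=new, stock=4, rating=3, price=19, origin=local}: status is new, price = 19, doesn't match → Group B. {status=refurbished, stock=8, rating=3, price=1, origin=imported}: status is refurbished, price = 1, checks out → Group A. {status=used, stock=3, rating=1, price=17, origin=handmade}: status is used, price = 17, doesn't match → Group B. {status=new, stock=10, rating=4, price=14, origin=local}: status is new, price = 14, doesn't match → Group B. {status=new, stock=21, rating=3, price=26, origin=local}: status is new, price = 26, doesn't match → Group B.

Group B, Group A, Group B, Group B, Group B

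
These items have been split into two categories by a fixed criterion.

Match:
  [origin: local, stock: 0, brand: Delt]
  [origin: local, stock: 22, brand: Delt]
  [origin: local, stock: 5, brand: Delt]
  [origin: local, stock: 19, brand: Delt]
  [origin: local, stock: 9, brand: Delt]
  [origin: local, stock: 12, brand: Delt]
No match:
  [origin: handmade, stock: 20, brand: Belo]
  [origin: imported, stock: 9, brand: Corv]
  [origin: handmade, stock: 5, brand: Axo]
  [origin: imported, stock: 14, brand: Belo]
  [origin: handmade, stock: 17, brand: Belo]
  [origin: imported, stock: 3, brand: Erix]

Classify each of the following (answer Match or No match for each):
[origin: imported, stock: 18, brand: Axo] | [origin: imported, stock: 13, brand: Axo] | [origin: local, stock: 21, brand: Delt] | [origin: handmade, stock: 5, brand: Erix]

No match, No match, Match, No match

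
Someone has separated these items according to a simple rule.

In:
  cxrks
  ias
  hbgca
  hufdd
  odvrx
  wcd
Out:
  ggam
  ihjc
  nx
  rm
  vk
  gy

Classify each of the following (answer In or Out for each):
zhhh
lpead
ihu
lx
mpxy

The rule appears to be: odd length.
zhhh: Out (length 4).
lpead: In (length 5).
ihu: In (length 3).
lx: Out (length 2).
mpxy: Out (length 4).

Out, In, In, Out, Out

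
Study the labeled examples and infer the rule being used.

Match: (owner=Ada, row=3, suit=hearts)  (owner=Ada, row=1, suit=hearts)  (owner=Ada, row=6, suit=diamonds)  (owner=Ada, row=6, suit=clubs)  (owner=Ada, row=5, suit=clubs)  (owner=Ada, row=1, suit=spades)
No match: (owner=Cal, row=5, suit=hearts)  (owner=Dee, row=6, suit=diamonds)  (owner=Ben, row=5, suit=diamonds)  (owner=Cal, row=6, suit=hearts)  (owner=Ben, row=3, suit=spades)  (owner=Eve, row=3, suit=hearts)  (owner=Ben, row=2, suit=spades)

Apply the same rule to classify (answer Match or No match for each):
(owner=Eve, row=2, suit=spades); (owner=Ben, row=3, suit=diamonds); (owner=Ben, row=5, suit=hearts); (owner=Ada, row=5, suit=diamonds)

One predicate separates the groups cleanly: owner is Ada.
(owner=Eve, row=2, suit=spades): No match (owner is Eve).
(owner=Ben, row=3, suit=diamonds): No match (owner is Ben).
(owner=Ben, row=5, suit=hearts): No match (owner is Ben).
(owner=Ada, row=5, suit=diamonds): Match (owner is Ada).

No match, No match, No match, Match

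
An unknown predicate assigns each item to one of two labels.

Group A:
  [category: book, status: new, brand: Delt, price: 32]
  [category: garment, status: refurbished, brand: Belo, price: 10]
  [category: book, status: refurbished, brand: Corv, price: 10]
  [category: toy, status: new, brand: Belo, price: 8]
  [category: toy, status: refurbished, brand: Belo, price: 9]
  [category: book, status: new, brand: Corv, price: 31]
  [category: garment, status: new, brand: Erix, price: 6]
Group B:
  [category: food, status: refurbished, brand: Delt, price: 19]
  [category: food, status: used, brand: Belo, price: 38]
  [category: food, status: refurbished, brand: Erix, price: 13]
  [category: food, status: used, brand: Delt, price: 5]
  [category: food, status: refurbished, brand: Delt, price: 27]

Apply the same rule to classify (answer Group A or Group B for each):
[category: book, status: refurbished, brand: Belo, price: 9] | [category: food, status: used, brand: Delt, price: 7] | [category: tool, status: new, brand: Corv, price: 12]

Group A, Group B, Group A

The common property of the 'Group A' items is: category is not food. No 'Group B' item has it.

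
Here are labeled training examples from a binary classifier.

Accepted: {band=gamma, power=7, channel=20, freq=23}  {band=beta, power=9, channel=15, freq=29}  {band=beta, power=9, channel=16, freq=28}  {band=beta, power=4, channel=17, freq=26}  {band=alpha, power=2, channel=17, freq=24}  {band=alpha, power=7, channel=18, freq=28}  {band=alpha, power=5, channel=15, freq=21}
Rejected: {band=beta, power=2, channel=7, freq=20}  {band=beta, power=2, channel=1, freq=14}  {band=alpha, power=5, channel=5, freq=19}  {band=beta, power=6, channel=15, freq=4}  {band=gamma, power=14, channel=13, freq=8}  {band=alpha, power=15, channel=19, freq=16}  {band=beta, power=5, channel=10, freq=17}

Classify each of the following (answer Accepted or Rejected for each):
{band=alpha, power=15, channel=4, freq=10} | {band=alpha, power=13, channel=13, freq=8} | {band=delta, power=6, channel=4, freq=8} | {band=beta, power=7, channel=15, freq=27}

Rejected, Rejected, Rejected, Accepted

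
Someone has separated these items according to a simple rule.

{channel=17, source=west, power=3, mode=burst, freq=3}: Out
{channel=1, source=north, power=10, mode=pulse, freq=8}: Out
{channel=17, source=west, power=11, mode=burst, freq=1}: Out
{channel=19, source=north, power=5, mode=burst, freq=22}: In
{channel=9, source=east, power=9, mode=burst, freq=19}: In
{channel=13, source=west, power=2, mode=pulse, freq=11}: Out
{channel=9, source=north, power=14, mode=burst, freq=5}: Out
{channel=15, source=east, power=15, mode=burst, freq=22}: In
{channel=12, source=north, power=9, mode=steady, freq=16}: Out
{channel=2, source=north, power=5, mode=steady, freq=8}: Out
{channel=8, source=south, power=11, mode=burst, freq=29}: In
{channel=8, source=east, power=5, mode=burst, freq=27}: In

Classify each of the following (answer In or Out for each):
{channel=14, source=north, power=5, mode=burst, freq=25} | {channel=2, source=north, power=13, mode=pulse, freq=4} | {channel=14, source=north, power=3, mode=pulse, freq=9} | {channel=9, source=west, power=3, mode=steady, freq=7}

The simplest hypothesis consistent with all the labels is: freq ≥ 19.

In, Out, Out, Out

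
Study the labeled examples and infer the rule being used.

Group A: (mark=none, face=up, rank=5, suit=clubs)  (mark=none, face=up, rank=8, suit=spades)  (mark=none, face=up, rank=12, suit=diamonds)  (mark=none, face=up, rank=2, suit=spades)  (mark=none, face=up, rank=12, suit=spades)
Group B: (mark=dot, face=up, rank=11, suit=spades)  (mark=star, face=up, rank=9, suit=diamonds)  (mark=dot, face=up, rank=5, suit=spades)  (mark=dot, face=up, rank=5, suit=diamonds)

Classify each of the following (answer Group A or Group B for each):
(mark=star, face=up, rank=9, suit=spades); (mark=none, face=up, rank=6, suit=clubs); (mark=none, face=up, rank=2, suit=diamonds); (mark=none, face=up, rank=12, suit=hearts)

Group B, Group A, Group A, Group A

A rule that fits every label: mark is none — true of each 'Group A' example, false of each 'Group B' one.
(mark=star, face=up, rank=9, suit=spades) — mark is star, hence Group B.
(mark=none, face=up, rank=6, suit=clubs) — mark is none, hence Group A.
(mark=none, face=up, rank=2, suit=diamonds) — mark is none, hence Group A.
(mark=none, face=up, rank=12, suit=hearts) — mark is none, hence Group A.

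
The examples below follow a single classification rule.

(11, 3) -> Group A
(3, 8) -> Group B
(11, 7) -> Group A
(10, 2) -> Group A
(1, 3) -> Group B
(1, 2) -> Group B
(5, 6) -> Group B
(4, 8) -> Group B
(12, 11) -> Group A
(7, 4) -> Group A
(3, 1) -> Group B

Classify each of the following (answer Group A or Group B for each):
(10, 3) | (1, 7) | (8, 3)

Group A, Group B, Group A

The simplest hypothesis consistent with all the labels is: first ≥ 6.
(10, 3): first 10, passes → Group A.
(1, 7): first 1, fails the rule → Group B.
(8, 3): first 8, passes → Group A.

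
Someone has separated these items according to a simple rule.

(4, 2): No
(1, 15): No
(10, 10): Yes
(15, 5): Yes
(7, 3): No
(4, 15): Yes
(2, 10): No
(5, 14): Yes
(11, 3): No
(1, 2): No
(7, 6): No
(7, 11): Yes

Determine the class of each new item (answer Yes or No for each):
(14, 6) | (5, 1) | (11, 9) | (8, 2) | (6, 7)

Rule: sum ≥ 18. This holds for each 'Yes' example and fails for each 'No' one.

Yes, No, Yes, No, No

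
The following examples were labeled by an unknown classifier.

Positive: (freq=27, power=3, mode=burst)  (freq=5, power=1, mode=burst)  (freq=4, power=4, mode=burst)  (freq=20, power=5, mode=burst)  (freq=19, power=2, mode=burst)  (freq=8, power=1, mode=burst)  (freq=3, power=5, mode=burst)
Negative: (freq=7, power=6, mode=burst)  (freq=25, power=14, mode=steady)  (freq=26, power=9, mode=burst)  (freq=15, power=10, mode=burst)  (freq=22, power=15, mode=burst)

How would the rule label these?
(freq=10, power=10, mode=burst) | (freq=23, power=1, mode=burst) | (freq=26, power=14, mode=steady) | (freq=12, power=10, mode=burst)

Negative, Positive, Negative, Negative

The distinguishing property — power ≤ 5 — holds for all the 'Positive' cases and none of the 'Negative' cases.
(freq=10, power=10, mode=burst): power = 10, does not fit → Negative. (freq=23, power=1, mode=burst): power = 1, has this property → Positive. (freq=26, power=14, mode=steady): power = 14, does not fit → Negative. (freq=12, power=10, mode=burst): power = 10, does not fit → Negative.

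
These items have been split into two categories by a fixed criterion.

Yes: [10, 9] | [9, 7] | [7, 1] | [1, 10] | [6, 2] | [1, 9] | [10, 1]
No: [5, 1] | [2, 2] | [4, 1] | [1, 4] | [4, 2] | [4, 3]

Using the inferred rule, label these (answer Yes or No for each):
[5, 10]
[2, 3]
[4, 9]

Yes, No, Yes

The pattern is that an item is 'Yes' exactly when: sum ≥ 8.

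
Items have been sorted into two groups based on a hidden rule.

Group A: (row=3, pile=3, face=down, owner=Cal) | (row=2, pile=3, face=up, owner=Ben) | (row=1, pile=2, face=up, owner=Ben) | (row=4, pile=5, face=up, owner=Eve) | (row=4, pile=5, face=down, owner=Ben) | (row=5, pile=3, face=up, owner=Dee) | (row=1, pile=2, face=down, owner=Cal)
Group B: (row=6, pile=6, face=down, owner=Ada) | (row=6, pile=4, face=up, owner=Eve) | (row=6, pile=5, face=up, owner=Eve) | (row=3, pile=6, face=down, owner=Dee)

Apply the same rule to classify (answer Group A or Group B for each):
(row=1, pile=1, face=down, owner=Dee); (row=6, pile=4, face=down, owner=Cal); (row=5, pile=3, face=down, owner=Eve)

The simplest hypothesis consistent with all the labels is: row ≤ 5 AND pile ≤ 5.
(row=1, pile=1, face=down, owner=Dee): Group A (row = 1, pile = 1). (row=6, pile=4, face=down, owner=Cal): Group B (row = 6, pile = 4). (row=5, pile=3, face=down, owner=Eve): Group A (row = 5, pile = 3).

Group A, Group B, Group A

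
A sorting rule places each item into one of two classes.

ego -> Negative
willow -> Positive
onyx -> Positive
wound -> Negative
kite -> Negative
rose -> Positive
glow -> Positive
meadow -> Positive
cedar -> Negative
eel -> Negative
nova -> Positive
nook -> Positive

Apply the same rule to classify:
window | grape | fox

Positive, Negative, Negative

Every 'Positive' example satisfies: even length AND contains 'o'. None of the 'Negative' examples do.
window: length 6, has 'o', meets the rule → Positive.
grape: length 5, no 'o', does not fit → Negative.
fox: length 3, has 'o', does not fit → Negative.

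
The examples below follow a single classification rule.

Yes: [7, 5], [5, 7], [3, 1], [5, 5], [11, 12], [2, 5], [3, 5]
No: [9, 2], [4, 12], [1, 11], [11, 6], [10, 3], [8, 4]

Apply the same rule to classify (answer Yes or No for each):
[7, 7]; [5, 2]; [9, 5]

Yes, Yes, No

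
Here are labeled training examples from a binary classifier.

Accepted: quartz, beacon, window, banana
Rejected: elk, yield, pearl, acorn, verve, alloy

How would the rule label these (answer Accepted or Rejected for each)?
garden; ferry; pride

The distinguishing property — even length — holds for all the 'Accepted' cases and none of the 'Rejected' cases.
garden: length 6 — qualifies, so Accepted.
ferry: length 5 — fails the rule, so Rejected.
pride: length 5 — fails the rule, so Rejected.

Accepted, Rejected, Rejected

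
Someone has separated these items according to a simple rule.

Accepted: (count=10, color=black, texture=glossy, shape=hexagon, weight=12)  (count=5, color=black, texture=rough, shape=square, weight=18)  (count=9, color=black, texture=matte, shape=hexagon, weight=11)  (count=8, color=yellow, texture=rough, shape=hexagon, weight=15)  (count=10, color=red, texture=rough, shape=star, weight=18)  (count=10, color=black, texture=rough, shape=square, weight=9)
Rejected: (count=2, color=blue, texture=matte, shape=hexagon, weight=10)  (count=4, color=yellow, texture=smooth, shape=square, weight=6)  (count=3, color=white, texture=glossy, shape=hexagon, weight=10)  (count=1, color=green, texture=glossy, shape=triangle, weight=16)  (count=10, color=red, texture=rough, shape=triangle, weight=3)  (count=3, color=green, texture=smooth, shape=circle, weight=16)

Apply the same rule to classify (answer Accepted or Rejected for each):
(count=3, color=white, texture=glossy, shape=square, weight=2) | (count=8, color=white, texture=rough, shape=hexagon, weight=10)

Rejected, Accepted

Every 'Accepted' example satisfies: weight ≥ 6 AND count ≥ 5. None of the 'Rejected' examples do.
(count=3, color=white, texture=glossy, shape=square, weight=2) — weight = 2, count = 3, hence Rejected.
(count=8, color=white, texture=rough, shape=hexagon, weight=10) — weight = 10, count = 8, hence Accepted.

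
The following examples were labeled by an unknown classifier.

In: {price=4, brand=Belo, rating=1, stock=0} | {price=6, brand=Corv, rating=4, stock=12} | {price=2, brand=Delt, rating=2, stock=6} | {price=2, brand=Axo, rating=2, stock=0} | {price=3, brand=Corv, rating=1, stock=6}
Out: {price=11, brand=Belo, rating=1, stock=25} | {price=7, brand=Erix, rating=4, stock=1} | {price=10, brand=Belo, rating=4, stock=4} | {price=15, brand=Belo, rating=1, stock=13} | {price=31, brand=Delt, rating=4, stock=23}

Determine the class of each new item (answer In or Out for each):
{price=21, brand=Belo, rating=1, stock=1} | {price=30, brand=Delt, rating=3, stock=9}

Out, Out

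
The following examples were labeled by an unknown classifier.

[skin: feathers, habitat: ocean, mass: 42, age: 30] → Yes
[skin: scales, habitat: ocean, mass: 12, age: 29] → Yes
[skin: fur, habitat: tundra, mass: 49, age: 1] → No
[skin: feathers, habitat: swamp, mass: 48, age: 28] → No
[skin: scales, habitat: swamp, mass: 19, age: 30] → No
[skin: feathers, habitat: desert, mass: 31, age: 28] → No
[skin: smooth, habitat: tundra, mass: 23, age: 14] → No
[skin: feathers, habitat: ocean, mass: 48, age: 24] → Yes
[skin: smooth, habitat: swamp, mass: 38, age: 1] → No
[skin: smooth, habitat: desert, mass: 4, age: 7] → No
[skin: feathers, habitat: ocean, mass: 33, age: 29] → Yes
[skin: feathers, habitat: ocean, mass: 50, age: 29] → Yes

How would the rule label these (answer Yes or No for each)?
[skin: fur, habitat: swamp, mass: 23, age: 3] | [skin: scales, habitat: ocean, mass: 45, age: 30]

No, Yes

The distinguishing property — habitat is ocean — holds for all the 'Yes' cases and none of the 'No' cases.
[skin: fur, habitat: swamp, mass: 23, age: 3] → habitat is swamp → No. [skin: scales, habitat: ocean, mass: 45, age: 30] → habitat is ocean → Yes.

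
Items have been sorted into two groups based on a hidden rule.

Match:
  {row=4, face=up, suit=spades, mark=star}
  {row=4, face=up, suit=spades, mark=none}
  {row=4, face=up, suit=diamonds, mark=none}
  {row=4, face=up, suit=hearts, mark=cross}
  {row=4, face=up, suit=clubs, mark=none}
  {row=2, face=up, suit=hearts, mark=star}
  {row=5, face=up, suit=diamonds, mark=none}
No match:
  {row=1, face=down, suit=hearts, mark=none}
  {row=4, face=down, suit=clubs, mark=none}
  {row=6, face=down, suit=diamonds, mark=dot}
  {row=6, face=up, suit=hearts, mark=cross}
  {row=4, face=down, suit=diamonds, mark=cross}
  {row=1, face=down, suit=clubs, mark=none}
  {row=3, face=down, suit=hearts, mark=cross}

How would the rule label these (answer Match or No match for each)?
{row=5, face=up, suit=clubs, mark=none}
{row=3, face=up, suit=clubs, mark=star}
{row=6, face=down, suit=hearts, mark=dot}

The pattern is that an item is 'Match' exactly when: face is up AND row ≤ 5.
{row=5, face=up, suit=clubs, mark=none} → face is up, row = 5 → Match.
{row=3, face=up, suit=clubs, mark=star} → face is up, row = 3 → Match.
{row=6, face=down, suit=hearts, mark=dot} → face is down, row = 6 → No match.

Match, Match, No match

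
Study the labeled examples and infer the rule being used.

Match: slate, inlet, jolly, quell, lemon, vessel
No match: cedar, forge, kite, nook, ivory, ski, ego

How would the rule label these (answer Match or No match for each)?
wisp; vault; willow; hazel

No match, Match, Match, Match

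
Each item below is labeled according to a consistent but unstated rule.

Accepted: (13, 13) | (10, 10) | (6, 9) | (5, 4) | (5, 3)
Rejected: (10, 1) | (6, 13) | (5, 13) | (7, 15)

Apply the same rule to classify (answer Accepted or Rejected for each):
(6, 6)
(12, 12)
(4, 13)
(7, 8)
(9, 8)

Accepted, Accepted, Rejected, Accepted, Accepted

One predicate separates the groups cleanly: |first − second| ≤ 3.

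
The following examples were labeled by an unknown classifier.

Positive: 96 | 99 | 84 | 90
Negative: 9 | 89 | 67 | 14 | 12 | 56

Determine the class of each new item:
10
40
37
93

Every 'Positive' example satisfies: multiple of 3 AND at least 14. None of the 'Negative' examples do.
10 — 10 = 3·3 + 1, 10 < 14, hence Negative. 40 — 40 = 3·13 + 1, 40 ≥ 14, hence Negative. 37 — 37 = 3·12 + 1, 37 ≥ 14, hence Negative. 93 — 93 = 3·31, 93 ≥ 14, hence Positive.

Negative, Negative, Negative, Positive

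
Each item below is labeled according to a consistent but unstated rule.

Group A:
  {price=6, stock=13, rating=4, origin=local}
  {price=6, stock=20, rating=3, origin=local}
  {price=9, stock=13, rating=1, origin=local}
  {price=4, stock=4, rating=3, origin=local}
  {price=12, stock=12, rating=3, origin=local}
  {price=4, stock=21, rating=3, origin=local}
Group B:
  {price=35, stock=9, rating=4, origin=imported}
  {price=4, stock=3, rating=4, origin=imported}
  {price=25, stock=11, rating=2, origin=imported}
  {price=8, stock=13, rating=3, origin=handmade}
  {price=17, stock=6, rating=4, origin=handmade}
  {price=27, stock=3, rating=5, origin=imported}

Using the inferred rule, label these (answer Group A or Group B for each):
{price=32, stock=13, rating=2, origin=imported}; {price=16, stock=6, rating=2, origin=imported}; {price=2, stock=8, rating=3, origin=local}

Group B, Group B, Group A

The distinguishing property — origin is local — holds for all the 'Group A' cases and none of the 'Group B' cases.
Group B: {price=32, stock=13, rating=2, origin=imported}, since origin is imported.
Group B: {price=16, stock=6, rating=2, origin=imported}, since origin is imported.
Group A: {price=2, stock=8, rating=3, origin=local}, since origin is local.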